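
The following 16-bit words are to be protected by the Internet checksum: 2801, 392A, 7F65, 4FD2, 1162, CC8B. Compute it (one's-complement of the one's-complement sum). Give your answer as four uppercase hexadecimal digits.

One's-complement addition (fold any carry out of bit 15 back into bit 0):
  0x2801 + 0x392A = 0x0612B
  0x612B + 0x7F65 = 0x0E090
  0xE090 + 0x4FD2 = 0x13062 → wrap carry → 0x3063
  0x3063 + 0x1162 = 0x041C5
  0x41C5 + 0xCC8B = 0x10E50 → wrap carry → 0x0E51
One's-complement sum = 0x0E51.
Checksum = ~0x0E51 & 0xFFFF = 0xF1AE.

F1AE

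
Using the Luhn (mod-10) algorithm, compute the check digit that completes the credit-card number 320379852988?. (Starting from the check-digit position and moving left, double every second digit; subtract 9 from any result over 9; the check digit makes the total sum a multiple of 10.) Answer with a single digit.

Partial digits right→left: 8 8 9 2 5 8 9 7 3 0 2 3
Double every second digit counting from the check-digit position (so the 1st, 3rd, 5th, ... of the partial from the right).
  doubled (with −9 where >9): 7 9 1 9 6 4 → sum 36
  kept as-is: 8 2 8 7 0 3 → sum 28
Total = 36 + 28 = 64.
Check digit = (10 − (64 mod 10)) mod 10 = 6.

6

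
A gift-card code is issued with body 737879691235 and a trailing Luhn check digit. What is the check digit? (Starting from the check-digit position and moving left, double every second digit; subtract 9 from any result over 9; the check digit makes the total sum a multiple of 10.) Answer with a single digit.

Partial digits right→left: 5 3 2 1 9 6 9 7 8 7 3 7
Double every second digit counting from the check-digit position (so the 1st, 3rd, 5th, ... of the partial from the right).
  doubled (with −9 where >9): 1 4 9 9 7 6 → sum 36
  kept as-is: 3 1 6 7 7 7 → sum 31
Total = 36 + 31 = 67.
Check digit = (10 − (67 mod 10)) mod 10 = 3.

3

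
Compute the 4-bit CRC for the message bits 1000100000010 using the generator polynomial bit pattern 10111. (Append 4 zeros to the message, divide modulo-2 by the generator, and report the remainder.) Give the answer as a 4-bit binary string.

0100

Append 4 zeros: 10001000000100000. Divide by 10111 (XOR where the leading bit is 1):
  pos 0: 10001 XOR 10111 = 00110
  pos 2: 11000 XOR 10111 = 01111
  pos 3: 11110 XOR 10111 = 01001
  pos 4: 10010 XOR 10111 = 00101
  pos 6: 10100 XOR 10111 = 00011
  pos 9: 11100 XOR 10111 = 01011
  pos 10: 10110 XOR 10111 = 00001
Remainder (last 4 bits) = 0100. This is the CRC / FCS.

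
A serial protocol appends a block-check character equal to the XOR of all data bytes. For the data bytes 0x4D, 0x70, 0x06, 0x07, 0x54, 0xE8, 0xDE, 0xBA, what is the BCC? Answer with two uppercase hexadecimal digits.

E4

XOR the bytes together:
  start with 0x4D
  0x4D ⊕ 0x70 = 0x3D
  0x3D ⊕ 0x06 = 0x3B
  0x3B ⊕ 0x07 = 0x3C
  0x3C ⊕ 0x54 = 0x68
  0x68 ⊕ 0xE8 = 0x80
  0x80 ⊕ 0xDE = 0x5E
  0x5E ⊕ 0xBA = 0xE4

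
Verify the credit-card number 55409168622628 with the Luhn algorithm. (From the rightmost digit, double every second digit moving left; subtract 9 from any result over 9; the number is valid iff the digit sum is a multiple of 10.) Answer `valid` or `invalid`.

From the right, keep odd positions and double even positions (subtract 9 from any doubled value over 9):
  doubled (positions 2,4,...): 4 4 3 3 9 8 1 → sum 32
  kept (positions 1,3,...): 8 6 2 8 1 0 5 → sum 30
Total = 62.
62 mod 10 = 2, so the number is invalid.

invalid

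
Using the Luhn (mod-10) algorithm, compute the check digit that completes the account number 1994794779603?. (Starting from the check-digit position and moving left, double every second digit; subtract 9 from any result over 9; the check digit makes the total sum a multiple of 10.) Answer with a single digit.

Partial digits right→left: 3 0 6 9 7 7 4 9 7 4 9 9 1
Double every second digit counting from the check-digit position (so the 1st, 3rd, 5th, ... of the partial from the right).
  doubled (with −9 where >9): 6 3 5 8 5 9 2 → sum 38
  kept as-is: 0 9 7 9 4 9 → sum 38
Total = 38 + 38 = 76.
Check digit = (10 − (76 mod 10)) mod 10 = 4.

4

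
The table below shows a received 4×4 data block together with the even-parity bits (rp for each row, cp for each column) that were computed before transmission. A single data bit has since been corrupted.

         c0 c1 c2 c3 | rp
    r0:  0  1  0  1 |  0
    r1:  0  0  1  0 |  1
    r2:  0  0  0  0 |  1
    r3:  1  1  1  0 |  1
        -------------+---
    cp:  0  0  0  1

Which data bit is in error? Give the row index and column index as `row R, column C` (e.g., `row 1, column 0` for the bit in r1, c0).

Recompute each row's even parity and compare to rp:
  r0: data parity 0, sent rp 0 → ok
  r1: data parity 1, sent rp 1 → ok
  r2: data parity 0, sent rp 1 → mismatch
  r3: data parity 1, sent rp 1 → ok
Recompute each column's even parity and compare to cp:
  c0: data parity 1, sent cp 0 → mismatch
  c1: data parity 0, sent cp 0 → ok
  c2: data parity 0, sent cp 0 → ok
  c3: data parity 1, sent cp 1 → ok
Exactly one row (r2) and one column (c0) fail → the flipped bit is at their intersection.

row 2, column 0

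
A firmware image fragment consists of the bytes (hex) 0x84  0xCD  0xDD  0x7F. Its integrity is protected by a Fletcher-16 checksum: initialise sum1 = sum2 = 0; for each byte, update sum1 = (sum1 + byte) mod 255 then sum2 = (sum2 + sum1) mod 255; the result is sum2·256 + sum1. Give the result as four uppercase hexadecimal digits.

Running sums (mod 255):
  after byte 0 (0x84): sum1=132, sum2=132
  after byte 1 (0xCD): sum1=82, sum2=214
  after byte 2 (0xDD): sum1=48, sum2=7
  after byte 3 (0x7F): sum1=175, sum2=182
Checksum = sum2·256 + sum1 = 182·256 + 175 = 46767 = 0xB6AF.

B6AF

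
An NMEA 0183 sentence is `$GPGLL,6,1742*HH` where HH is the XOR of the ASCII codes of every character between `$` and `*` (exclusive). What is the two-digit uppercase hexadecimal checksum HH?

XOR the ASCII codes of the payload characters:
  'G' = 0x47 → acc = 0x47
  'P' = 0x50 → acc = 0x17
  'G' = 0x47 → acc = 0x50
  'L' = 0x4C → acc = 0x1C
  'L' = 0x4C → acc = 0x50
  ',' = 0x2C → acc = 0x7C
  '6' = 0x36 → acc = 0x4A
  ',' = 0x2C → acc = 0x66
  '1' = 0x31 → acc = 0x57
  '7' = 0x37 → acc = 0x60
  '4' = 0x34 → acc = 0x54
  '2' = 0x32 → acc = 0x66
Checksum = 0x66.

66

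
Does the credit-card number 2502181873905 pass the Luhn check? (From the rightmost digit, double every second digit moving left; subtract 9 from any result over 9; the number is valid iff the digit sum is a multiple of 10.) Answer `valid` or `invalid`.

From the right, keep odd positions and double even positions (subtract 9 from any doubled value over 9):
  doubled (positions 2,4,...): 0 6 7 7 4 1 → sum 25
  kept (positions 1,3,...): 5 9 7 1 1 0 2 → sum 25
Total = 50.
50 mod 10 = 0, so the number is valid.

valid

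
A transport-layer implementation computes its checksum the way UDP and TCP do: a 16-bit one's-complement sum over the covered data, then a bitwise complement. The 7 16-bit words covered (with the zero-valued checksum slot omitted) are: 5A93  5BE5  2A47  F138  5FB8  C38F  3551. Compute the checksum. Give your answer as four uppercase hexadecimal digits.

One's-complement addition (fold any carry out of bit 15 back into bit 0):
  0x5A93 + 0x5BE5 = 0x0B678
  0xB678 + 0x2A47 = 0x0E0BF
  0xE0BF + 0xF138 = 0x1D1F7 → wrap carry → 0xD1F8
  0xD1F8 + 0x5FB8 = 0x131B0 → wrap carry → 0x31B1
  0x31B1 + 0xC38F = 0x0F540
  0xF540 + 0x3551 = 0x12A91 → wrap carry → 0x2A92
One's-complement sum = 0x2A92.
Checksum = ~0x2A92 & 0xFFFF = 0xD56D.

D56D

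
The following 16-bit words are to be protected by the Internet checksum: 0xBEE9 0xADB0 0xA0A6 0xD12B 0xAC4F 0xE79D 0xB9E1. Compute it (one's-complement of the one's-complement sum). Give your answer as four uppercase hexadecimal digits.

One's-complement addition (fold any carry out of bit 15 back into bit 0):
  0xBEE9 + 0xADB0 = 0x16C99 → wrap carry → 0x6C9A
  0x6C9A + 0xA0A6 = 0x10D40 → wrap carry → 0x0D41
  0x0D41 + 0xD12B = 0x0DE6C
  0xDE6C + 0xAC4F = 0x18ABB → wrap carry → 0x8ABC
  0x8ABC + 0xE79D = 0x17259 → wrap carry → 0x725A
  0x725A + 0xB9E1 = 0x12C3B → wrap carry → 0x2C3C
One's-complement sum = 0x2C3C.
Checksum = ~0x2C3C & 0xFFFF = 0xD3C3.

D3C3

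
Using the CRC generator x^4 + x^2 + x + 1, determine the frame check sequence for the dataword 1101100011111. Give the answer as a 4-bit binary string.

Append 4 zeros: 11011000111110000. Divide by 10111 (XOR where the leading bit is 1):
  pos 0: 11011 XOR 10111 = 01100
  pos 1: 11000 XOR 10111 = 01111
  pos 2: 11110 XOR 10111 = 01001
  pos 3: 10010 XOR 10111 = 00101
  pos 5: 10111 XOR 10111 = 00000
  pos 10: 11100 XOR 10111 = 01011
  pos 11: 10110 XOR 10111 = 00001
Remainder (last 4 bits) = 0010. This is the CRC / FCS.

0010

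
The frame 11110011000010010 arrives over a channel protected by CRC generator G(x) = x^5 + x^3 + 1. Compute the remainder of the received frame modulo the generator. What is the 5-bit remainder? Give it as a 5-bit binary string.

Modulo-2 division of 11110011000010010 by 101001:
  pos 0: 111100 XOR 101001 = 010101
  pos 1: 101011 XOR 101001 = 000010
  pos 5: 101000 XOR 101001 = 000001
  pos 10: 101001 XOR 101001 = 000000
Remainder = 00000 (zero — the frame passes the CRC check).

00000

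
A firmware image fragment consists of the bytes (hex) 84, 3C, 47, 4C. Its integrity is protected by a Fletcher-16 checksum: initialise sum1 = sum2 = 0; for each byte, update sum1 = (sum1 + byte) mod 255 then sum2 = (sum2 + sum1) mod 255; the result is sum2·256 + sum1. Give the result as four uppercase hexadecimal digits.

A154

Running sums (mod 255):
  after byte 0 (84): sum1=132, sum2=132
  after byte 1 (3C): sum1=192, sum2=69
  after byte 2 (47): sum1=8, sum2=77
  after byte 3 (4C): sum1=84, sum2=161
Checksum = sum2·256 + sum1 = 161·256 + 84 = 41300 = 0xA154.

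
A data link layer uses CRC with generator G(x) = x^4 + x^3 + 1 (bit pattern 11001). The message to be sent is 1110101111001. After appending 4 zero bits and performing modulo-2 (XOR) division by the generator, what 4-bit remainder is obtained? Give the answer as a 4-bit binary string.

0011

Append 4 zeros: 11101011110010000. Divide by 11001 (XOR where the leading bit is 1):
  pos 0: 11101 XOR 11001 = 00100
  pos 2: 10001 XOR 11001 = 01000
  pos 3: 10001 XOR 11001 = 01000
  pos 4: 10001 XOR 11001 = 01000
  pos 5: 10001 XOR 11001 = 01000
  pos 6: 10000 XOR 11001 = 01001
  pos 7: 10010 XOR 11001 = 01011
  pos 8: 10111 XOR 11001 = 01110
  pos 9: 11100 XOR 11001 = 00101
  pos 11: 10100 XOR 11001 = 01101
  pos 12: 11010 XOR 11001 = 00011
Remainder (last 4 bits) = 0011. This is the CRC / FCS.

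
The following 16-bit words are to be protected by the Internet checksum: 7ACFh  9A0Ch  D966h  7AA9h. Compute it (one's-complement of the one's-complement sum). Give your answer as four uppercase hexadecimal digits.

9713

One's-complement addition (fold any carry out of bit 15 back into bit 0):
  0x7ACF + 0x9A0C = 0x114DB → wrap carry → 0x14DC
  0x14DC + 0xD966 = 0x0EE42
  0xEE42 + 0x7AA9 = 0x168EB → wrap carry → 0x68EC
One's-complement sum = 0x68EC.
Checksum = ~0x68EC & 0xFFFF = 0x9713.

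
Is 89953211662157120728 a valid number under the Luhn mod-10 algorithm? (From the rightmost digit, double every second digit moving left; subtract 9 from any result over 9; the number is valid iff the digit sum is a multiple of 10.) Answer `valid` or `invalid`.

From the right, keep odd positions and double even positions (subtract 9 from any doubled value over 9):
  doubled (positions 2,4,...): 4 0 2 1 4 3 2 6 9 7 → sum 38
  kept (positions 1,3,...): 8 7 2 7 1 6 1 2 5 9 → sum 48
Total = 86.
86 mod 10 = 6, so the number is invalid.

invalid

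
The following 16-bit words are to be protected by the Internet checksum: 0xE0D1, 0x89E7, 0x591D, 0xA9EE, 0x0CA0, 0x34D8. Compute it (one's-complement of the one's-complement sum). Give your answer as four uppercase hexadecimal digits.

One's-complement addition (fold any carry out of bit 15 back into bit 0):
  0xE0D1 + 0x89E7 = 0x16AB8 → wrap carry → 0x6AB9
  0x6AB9 + 0x591D = 0x0C3D6
  0xC3D6 + 0xA9EE = 0x16DC4 → wrap carry → 0x6DC5
  0x6DC5 + 0x0CA0 = 0x07A65
  0x7A65 + 0x34D8 = 0x0AF3D
One's-complement sum = 0xAF3D.
Checksum = ~0xAF3D & 0xFFFF = 0x50C2.

50C2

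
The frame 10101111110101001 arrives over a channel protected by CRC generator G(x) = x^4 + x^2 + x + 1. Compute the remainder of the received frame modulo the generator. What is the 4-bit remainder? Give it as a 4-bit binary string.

0100

Modulo-2 division of 10101111110101001 by 10111:
  pos 0: 10101 XOR 10111 = 00010
  pos 3: 10111 XOR 10111 = 00000
  pos 8: 11010 XOR 10111 = 01101
  pos 9: 11011 XOR 10111 = 01100
  pos 10: 11000 XOR 10111 = 01111
  pos 11: 11110 XOR 10111 = 01001
  pos 12: 10011 XOR 10111 = 00100
Remainder = 0100 (nonzero — an error is detected).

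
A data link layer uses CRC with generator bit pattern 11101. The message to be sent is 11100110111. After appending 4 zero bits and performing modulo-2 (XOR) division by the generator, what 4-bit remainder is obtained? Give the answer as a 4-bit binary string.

1010

Append 4 zeros: 111001101110000. Divide by 11101 (XOR where the leading bit is 1):
  pos 0: 11100 XOR 11101 = 00001
  pos 4: 11101 XOR 11101 = 00000
  pos 9: 11000 XOR 11101 = 00101
Remainder (last 4 bits) = 1010. This is the CRC / FCS.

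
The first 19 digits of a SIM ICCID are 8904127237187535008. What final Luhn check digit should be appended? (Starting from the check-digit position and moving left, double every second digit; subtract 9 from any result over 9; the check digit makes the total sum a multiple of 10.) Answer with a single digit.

Partial digits right→left: 8 0 0 5 3 5 7 8 1 7 3 2 7 2 1 4 0 9 8
Double every second digit counting from the check-digit position (so the 1st, 3rd, 5th, ... of the partial from the right).
  doubled (with −9 where >9): 7 0 6 5 2 6 5 2 0 7 → sum 40
  kept as-is: 0 5 5 8 7 2 2 4 9 → sum 42
Total = 40 + 42 = 82.
Check digit = (10 − (82 mod 10)) mod 10 = 8.

8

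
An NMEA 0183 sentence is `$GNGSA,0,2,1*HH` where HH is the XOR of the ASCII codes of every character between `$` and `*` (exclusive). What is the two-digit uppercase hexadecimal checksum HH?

XOR the ASCII codes of the payload characters:
  'G' = 0x47 → acc = 0x47
  'N' = 0x4E → acc = 0x09
  'G' = 0x47 → acc = 0x4E
  'S' = 0x53 → acc = 0x1D
  'A' = 0x41 → acc = 0x5C
  ',' = 0x2C → acc = 0x70
  '0' = 0x30 → acc = 0x40
  ',' = 0x2C → acc = 0x6C
  '2' = 0x32 → acc = 0x5E
  ',' = 0x2C → acc = 0x72
  '1' = 0x31 → acc = 0x43
Checksum = 0x43.

43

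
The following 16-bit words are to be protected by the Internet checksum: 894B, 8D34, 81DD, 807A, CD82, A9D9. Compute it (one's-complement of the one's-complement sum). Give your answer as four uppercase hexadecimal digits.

One's-complement addition (fold any carry out of bit 15 back into bit 0):
  0x894B + 0x8D34 = 0x1167F → wrap carry → 0x1680
  0x1680 + 0x81DD = 0x0985D
  0x985D + 0x807A = 0x118D7 → wrap carry → 0x18D8
  0x18D8 + 0xCD82 = 0x0E65A
  0xE65A + 0xA9D9 = 0x19033 → wrap carry → 0x9034
One's-complement sum = 0x9034.
Checksum = ~0x9034 & 0xFFFF = 0x6FCB.

6FCB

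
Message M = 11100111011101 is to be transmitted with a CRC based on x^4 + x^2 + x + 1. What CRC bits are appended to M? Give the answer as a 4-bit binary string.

0000

Append 4 zeros: 111001110111010000. Divide by 10111 (XOR where the leading bit is 1):
  pos 0: 11100 XOR 10111 = 01011
  pos 1: 10111 XOR 10111 = 00000
  pos 6: 11011 XOR 10111 = 01100
  pos 7: 11001 XOR 10111 = 01110
  pos 8: 11100 XOR 10111 = 01011
  pos 9: 10111 XOR 10111 = 00000
Remainder (last 4 bits) = 0000. This is the CRC / FCS.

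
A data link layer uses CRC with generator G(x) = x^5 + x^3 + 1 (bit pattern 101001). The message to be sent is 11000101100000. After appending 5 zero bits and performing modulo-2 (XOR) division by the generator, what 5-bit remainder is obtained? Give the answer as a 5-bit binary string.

01000

Append 5 zeros: 1100010110000000000. Divide by 101001 (XOR where the leading bit is 1):
  pos 0: 110001 XOR 101001 = 011000
  pos 1: 110000 XOR 101001 = 011001
  pos 2: 110011 XOR 101001 = 011010
  pos 3: 110101 XOR 101001 = 011100
  pos 4: 111000 XOR 101001 = 010001
  pos 5: 100010 XOR 101001 = 001011
  pos 7: 101100 XOR 101001 = 000101
  pos 10: 101000 XOR 101001 = 000001
Remainder (last 5 bits) = 01000. This is the CRC / FCS.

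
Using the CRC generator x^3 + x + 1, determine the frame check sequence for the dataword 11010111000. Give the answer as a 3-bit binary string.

Append 3 zeros: 11010111000000. Divide by 1011 (XOR where the leading bit is 1):
  pos 0: 1101 XOR 1011 = 0110
  pos 1: 1100 XOR 1011 = 0111
  pos 2: 1111 XOR 1011 = 0100
  pos 3: 1001 XOR 1011 = 0010
  pos 5: 1010 XOR 1011 = 0001
  pos 8: 1000 XOR 1011 = 0011
  pos 10: 1100 XOR 1011 = 0111
Remainder (last 3 bits) = 111. This is the CRC / FCS.

111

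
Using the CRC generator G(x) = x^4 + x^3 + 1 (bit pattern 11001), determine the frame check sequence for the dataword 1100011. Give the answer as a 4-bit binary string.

1101

Append 4 zeros: 11000110000. Divide by 11001 (XOR where the leading bit is 1):
  pos 0: 11000 XOR 11001 = 00001
  pos 4: 11100 XOR 11001 = 00101
  pos 6: 10100 XOR 11001 = 01101
Remainder (last 4 bits) = 1101. This is the CRC / FCS.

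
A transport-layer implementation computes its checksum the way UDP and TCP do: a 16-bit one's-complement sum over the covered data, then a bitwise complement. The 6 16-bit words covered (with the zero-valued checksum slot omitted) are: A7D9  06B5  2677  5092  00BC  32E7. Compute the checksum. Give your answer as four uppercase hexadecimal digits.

A6C4

One's-complement addition (fold any carry out of bit 15 back into bit 0):
  0xA7D9 + 0x06B5 = 0x0AE8E
  0xAE8E + 0x2677 = 0x0D505
  0xD505 + 0x5092 = 0x12597 → wrap carry → 0x2598
  0x2598 + 0x00BC = 0x02654
  0x2654 + 0x32E7 = 0x0593B
One's-complement sum = 0x593B.
Checksum = ~0x593B & 0xFFFF = 0xA6C4.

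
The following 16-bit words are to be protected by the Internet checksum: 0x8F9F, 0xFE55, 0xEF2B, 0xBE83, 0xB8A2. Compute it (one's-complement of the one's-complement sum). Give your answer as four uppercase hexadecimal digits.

0BB8

One's-complement addition (fold any carry out of bit 15 back into bit 0):
  0x8F9F + 0xFE55 = 0x18DF4 → wrap carry → 0x8DF5
  0x8DF5 + 0xEF2B = 0x17D20 → wrap carry → 0x7D21
  0x7D21 + 0xBE83 = 0x13BA4 → wrap carry → 0x3BA5
  0x3BA5 + 0xB8A2 = 0x0F447
One's-complement sum = 0xF447.
Checksum = ~0xF447 & 0xFFFF = 0x0BB8.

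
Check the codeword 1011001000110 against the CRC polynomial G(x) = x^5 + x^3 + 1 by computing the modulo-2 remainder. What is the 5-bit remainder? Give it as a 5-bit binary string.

Modulo-2 division of 1011001000110 by 101001:
  pos 0: 101100 XOR 101001 = 000101
  pos 3: 101100 XOR 101001 = 000101
  pos 6: 101011 XOR 101001 = 000010
Remainder = 00100 (nonzero — an error is detected).

00100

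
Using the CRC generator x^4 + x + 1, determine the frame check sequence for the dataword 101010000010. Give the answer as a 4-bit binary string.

0100

Append 4 zeros: 1010100000100000. Divide by 10011 (XOR where the leading bit is 1):
  pos 0: 10101 XOR 10011 = 00110
  pos 2: 11000 XOR 10011 = 01011
  pos 3: 10110 XOR 10011 = 00101
  pos 5: 10100 XOR 10011 = 00111
  pos 7: 11110 XOR 10011 = 01101
  pos 8: 11010 XOR 10011 = 01001
  pos 9: 10010 XOR 10011 = 00001
Remainder (last 4 bits) = 0100. This is the CRC / FCS.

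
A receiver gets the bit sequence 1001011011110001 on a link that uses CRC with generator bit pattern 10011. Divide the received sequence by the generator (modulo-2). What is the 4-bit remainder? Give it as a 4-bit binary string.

Modulo-2 division of 1001011011110001 by 10011:
  pos 0: 10010 XOR 10011 = 00001
  pos 4: 11101 XOR 10011 = 01110
  pos 5: 11101 XOR 10011 = 01110
  pos 6: 11101 XOR 10011 = 01110
  pos 7: 11101 XOR 10011 = 01110
  pos 8: 11100 XOR 10011 = 01111
  pos 9: 11110 XOR 10011 = 01101
  pos 10: 11010 XOR 10011 = 01001
  pos 11: 10011 XOR 10011 = 00000
Remainder = 0000 (zero — the frame passes the CRC check).

0000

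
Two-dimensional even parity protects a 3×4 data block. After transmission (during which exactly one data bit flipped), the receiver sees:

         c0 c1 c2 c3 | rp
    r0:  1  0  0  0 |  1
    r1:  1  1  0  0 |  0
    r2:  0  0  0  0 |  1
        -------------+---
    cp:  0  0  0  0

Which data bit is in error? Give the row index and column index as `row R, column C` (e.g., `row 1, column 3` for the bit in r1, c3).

Recompute each row's even parity and compare to rp:
  r0: data parity 1, sent rp 1 → ok
  r1: data parity 0, sent rp 0 → ok
  r2: data parity 0, sent rp 1 → mismatch
Recompute each column's even parity and compare to cp:
  c0: data parity 0, sent cp 0 → ok
  c1: data parity 1, sent cp 0 → mismatch
  c2: data parity 0, sent cp 0 → ok
  c3: data parity 0, sent cp 0 → ok
Exactly one row (r2) and one column (c1) fail → the flipped bit is at their intersection.

row 2, column 1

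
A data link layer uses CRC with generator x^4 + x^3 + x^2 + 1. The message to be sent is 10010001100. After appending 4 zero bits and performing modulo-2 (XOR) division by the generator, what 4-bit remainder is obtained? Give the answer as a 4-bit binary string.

Append 4 zeros: 100100011000000. Divide by 11101 (XOR where the leading bit is 1):
  pos 0: 10010 XOR 11101 = 01111
  pos 1: 11110 XOR 11101 = 00011
  pos 4: 11011 XOR 11101 = 00110
  pos 6: 11000 XOR 11101 = 00101
  pos 8: 10100 XOR 11101 = 01001
  pos 9: 10010 XOR 11101 = 01111
  pos 10: 11110 XOR 11101 = 00011
Remainder (last 4 bits) = 0011. This is the CRC / FCS.

0011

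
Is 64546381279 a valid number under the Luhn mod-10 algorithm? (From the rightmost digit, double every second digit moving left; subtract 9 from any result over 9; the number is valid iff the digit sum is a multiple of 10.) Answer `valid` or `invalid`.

invalid

From the right, keep odd positions and double even positions (subtract 9 from any doubled value over 9):
  doubled (positions 2,4,...): 5 2 6 8 8 → sum 29
  kept (positions 1,3,...): 9 2 8 6 5 6 → sum 36
Total = 65.
65 mod 10 = 5, so the number is invalid.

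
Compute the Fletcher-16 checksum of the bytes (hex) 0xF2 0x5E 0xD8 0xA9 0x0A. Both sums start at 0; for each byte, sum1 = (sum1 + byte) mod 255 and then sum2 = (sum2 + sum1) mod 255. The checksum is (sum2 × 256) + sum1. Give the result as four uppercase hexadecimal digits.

Running sums (mod 255):
  after byte 0 (0xF2): sum1=242, sum2=242
  after byte 1 (0x5E): sum1=81, sum2=68
  after byte 2 (0xD8): sum1=42, sum2=110
  after byte 3 (0xA9): sum1=211, sum2=66
  after byte 4 (0x0A): sum1=221, sum2=32
Checksum = sum2·256 + sum1 = 32·256 + 221 = 8413 = 0x20DD.

20DD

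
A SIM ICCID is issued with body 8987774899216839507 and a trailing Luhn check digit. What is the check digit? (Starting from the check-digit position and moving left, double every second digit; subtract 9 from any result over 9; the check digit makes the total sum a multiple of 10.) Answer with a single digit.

Partial digits right→left: 7 0 5 9 3 8 6 1 2 9 9 8 4 7 7 7 8 9 8
Double every second digit counting from the check-digit position (so the 1st, 3rd, 5th, ... of the partial from the right).
  doubled (with −9 where >9): 5 1 6 3 4 9 8 5 7 7 → sum 55
  kept as-is: 0 9 8 1 9 8 7 7 9 → sum 58
Total = 55 + 58 = 113.
Check digit = (10 − (113 mod 10)) mod 10 = 7.

7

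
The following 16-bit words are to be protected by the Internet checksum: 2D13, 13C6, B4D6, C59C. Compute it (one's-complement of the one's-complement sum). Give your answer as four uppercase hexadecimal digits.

One's-complement addition (fold any carry out of bit 15 back into bit 0):
  0x2D13 + 0x13C6 = 0x040D9
  0x40D9 + 0xB4D6 = 0x0F5AF
  0xF5AF + 0xC59C = 0x1BB4B → wrap carry → 0xBB4C
One's-complement sum = 0xBB4C.
Checksum = ~0xBB4C & 0xFFFF = 0x44B3.

44B3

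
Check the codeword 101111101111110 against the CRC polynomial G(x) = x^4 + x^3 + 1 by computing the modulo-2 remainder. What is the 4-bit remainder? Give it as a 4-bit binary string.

Modulo-2 division of 101111101111110 by 11001:
  pos 0: 10111 XOR 11001 = 01110
  pos 1: 11101 XOR 11001 = 00100
  pos 3: 10010 XOR 11001 = 01011
  pos 4: 10111 XOR 11001 = 01110
  pos 5: 11101 XOR 11001 = 00100
  pos 7: 10011 XOR 11001 = 01010
  pos 8: 10101 XOR 11001 = 01100
  pos 9: 11001 XOR 11001 = 00000
Remainder = 0000 (zero — the frame passes the CRC check).

0000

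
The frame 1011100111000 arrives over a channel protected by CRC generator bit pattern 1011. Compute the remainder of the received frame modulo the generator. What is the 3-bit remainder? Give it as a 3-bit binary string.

Modulo-2 division of 1011100111000 by 1011:
  pos 0: 1011 XOR 1011 = 0000
  pos 4: 1001 XOR 1011 = 0010
  pos 6: 1011 XOR 1011 = 0000
Remainder = 000 (zero — the frame passes the CRC check).

000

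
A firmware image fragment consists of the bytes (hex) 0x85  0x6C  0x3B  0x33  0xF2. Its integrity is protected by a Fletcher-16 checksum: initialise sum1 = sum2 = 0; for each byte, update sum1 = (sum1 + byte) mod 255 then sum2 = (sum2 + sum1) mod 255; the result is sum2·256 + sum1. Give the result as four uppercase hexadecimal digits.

5853

Running sums (mod 255):
  after byte 0 (0x85): sum1=133, sum2=133
  after byte 1 (0x6C): sum1=241, sum2=119
  after byte 2 (0x3B): sum1=45, sum2=164
  after byte 3 (0x33): sum1=96, sum2=5
  after byte 4 (0xF2): sum1=83, sum2=88
Checksum = sum2·256 + sum1 = 88·256 + 83 = 22611 = 0x5853.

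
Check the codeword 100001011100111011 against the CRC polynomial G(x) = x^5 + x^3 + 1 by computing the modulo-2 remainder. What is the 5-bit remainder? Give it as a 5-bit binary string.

00000

Modulo-2 division of 100001011100111011 by 101001:
  pos 0: 100001 XOR 101001 = 001000
  pos 2: 100001 XOR 101001 = 001000
  pos 4: 100011 XOR 101001 = 001010
  pos 6: 101000 XOR 101001 = 000001
  pos 11: 111101 XOR 101001 = 010100
  pos 12: 101001 XOR 101001 = 000000
Remainder = 00000 (zero — the frame passes the CRC check).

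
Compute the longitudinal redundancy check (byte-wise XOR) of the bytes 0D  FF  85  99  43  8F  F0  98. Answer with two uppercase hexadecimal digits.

4A

XOR the bytes together:
  start with 0x0D
  0x0D ⊕ 0xFF = 0xF2
  0xF2 ⊕ 0x85 = 0x77
  0x77 ⊕ 0x99 = 0xEE
  0xEE ⊕ 0x43 = 0xAD
  0xAD ⊕ 0x8F = 0x22
  0x22 ⊕ 0xF0 = 0xD2
  0xD2 ⊕ 0x98 = 0x4A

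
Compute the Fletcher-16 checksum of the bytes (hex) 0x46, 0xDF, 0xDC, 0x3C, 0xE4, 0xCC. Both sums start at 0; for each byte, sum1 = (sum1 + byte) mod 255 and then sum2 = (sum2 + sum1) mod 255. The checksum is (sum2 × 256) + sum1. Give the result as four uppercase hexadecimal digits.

C3F0

Running sums (mod 255):
  after byte 0 (0x46): sum1=70, sum2=70
  after byte 1 (0xDF): sum1=38, sum2=108
  after byte 2 (0xDC): sum1=3, sum2=111
  after byte 3 (0x3C): sum1=63, sum2=174
  after byte 4 (0xE4): sum1=36, sum2=210
  after byte 5 (0xCC): sum1=240, sum2=195
Checksum = sum2·256 + sum1 = 195·256 + 240 = 50160 = 0xC3F0.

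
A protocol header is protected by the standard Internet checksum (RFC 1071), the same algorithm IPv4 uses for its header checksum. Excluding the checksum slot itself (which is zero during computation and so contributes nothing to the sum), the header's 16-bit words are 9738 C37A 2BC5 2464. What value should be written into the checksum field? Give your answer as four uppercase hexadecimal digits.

5523

One's-complement addition (fold any carry out of bit 15 back into bit 0):
  0x9738 + 0xC37A = 0x15AB2 → wrap carry → 0x5AB3
  0x5AB3 + 0x2BC5 = 0x08678
  0x8678 + 0x2464 = 0x0AADC
One's-complement sum = 0xAADC.
Checksum = ~0xAADC & 0xFFFF = 0x5523.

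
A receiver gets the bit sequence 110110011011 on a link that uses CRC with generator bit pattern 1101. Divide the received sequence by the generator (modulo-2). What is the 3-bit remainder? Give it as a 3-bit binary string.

000

Modulo-2 division of 110110011011 by 1101:
  pos 0: 1101 XOR 1101 = 0000
  pos 4: 1001 XOR 1101 = 0100
  pos 5: 1001 XOR 1101 = 0100
  pos 6: 1000 XOR 1101 = 0101
  pos 7: 1011 XOR 1101 = 0110
  pos 8: 1101 XOR 1101 = 0000
Remainder = 000 (zero — the frame passes the CRC check).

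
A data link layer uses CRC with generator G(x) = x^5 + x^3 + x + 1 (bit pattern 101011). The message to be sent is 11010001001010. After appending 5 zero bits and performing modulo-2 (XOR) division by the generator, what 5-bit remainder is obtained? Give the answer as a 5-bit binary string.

Append 5 zeros: 1101000100101000000. Divide by 101011 (XOR where the leading bit is 1):
  pos 0: 110100 XOR 101011 = 011111
  pos 1: 111110 XOR 101011 = 010101
  pos 2: 101011 XOR 101011 = 000000
  pos 10: 101000 XOR 101011 = 000011
Remainder (last 5 bits) = 11000. This is the CRC / FCS.

11000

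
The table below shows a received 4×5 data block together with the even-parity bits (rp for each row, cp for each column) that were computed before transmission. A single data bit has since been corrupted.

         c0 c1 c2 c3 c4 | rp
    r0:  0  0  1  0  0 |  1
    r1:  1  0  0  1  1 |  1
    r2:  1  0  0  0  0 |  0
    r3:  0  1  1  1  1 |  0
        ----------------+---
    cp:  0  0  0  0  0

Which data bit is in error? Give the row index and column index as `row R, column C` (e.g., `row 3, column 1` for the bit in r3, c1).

row 2, column 1

Recompute each row's even parity and compare to rp:
  r0: data parity 1, sent rp 1 → ok
  r1: data parity 1, sent rp 1 → ok
  r2: data parity 1, sent rp 0 → mismatch
  r3: data parity 0, sent rp 0 → ok
Recompute each column's even parity and compare to cp:
  c0: data parity 0, sent cp 0 → ok
  c1: data parity 1, sent cp 0 → mismatch
  c2: data parity 0, sent cp 0 → ok
  c3: data parity 0, sent cp 0 → ok
  c4: data parity 0, sent cp 0 → ok
Exactly one row (r2) and one column (c1) fail → the flipped bit is at their intersection.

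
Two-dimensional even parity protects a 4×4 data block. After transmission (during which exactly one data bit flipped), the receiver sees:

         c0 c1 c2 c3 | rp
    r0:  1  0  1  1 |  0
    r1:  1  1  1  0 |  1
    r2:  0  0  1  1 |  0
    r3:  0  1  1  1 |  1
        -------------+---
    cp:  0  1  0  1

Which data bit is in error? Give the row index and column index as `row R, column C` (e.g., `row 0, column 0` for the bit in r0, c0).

row 0, column 1

Recompute each row's even parity and compare to rp:
  r0: data parity 1, sent rp 0 → mismatch
  r1: data parity 1, sent rp 1 → ok
  r2: data parity 0, sent rp 0 → ok
  r3: data parity 1, sent rp 1 → ok
Recompute each column's even parity and compare to cp:
  c0: data parity 0, sent cp 0 → ok
  c1: data parity 0, sent cp 1 → mismatch
  c2: data parity 0, sent cp 0 → ok
  c3: data parity 1, sent cp 1 → ok
Exactly one row (r0) and one column (c1) fail → the flipped bit is at their intersection.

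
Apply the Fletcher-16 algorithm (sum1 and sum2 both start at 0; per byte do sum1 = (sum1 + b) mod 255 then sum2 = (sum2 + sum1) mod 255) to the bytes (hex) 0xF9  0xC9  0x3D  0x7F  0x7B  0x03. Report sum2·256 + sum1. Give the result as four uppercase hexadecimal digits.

3AFE

Running sums (mod 255):
  after byte 0 (0xF9): sum1=249, sum2=249
  after byte 1 (0xC9): sum1=195, sum2=189
  after byte 2 (0x3D): sum1=1, sum2=190
  after byte 3 (0x7F): sum1=128, sum2=63
  after byte 4 (0x7B): sum1=251, sum2=59
  after byte 5 (0x03): sum1=254, sum2=58
Checksum = sum2·256 + sum1 = 58·256 + 254 = 15102 = 0x3AFE.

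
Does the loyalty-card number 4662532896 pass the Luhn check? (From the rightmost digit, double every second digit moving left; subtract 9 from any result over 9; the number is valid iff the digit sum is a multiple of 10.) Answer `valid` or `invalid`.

valid

From the right, keep odd positions and double even positions (subtract 9 from any doubled value over 9):
  doubled (positions 2,4,...): 9 4 1 3 8 → sum 25
  kept (positions 1,3,...): 6 8 3 2 6 → sum 25
Total = 50.
50 mod 10 = 0, so the number is valid.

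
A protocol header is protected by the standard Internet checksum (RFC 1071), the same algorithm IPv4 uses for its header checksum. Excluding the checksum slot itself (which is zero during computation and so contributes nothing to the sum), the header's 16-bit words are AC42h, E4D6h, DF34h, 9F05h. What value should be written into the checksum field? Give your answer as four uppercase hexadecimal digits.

F0AB

One's-complement addition (fold any carry out of bit 15 back into bit 0):
  0xAC42 + 0xE4D6 = 0x19118 → wrap carry → 0x9119
  0x9119 + 0xDF34 = 0x1704D → wrap carry → 0x704E
  0x704E + 0x9F05 = 0x10F53 → wrap carry → 0x0F54
One's-complement sum = 0x0F54.
Checksum = ~0x0F54 & 0xFFFF = 0xF0AB.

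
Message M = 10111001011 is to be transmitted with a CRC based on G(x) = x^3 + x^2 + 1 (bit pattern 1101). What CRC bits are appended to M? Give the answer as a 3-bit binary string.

100

Append 3 zeros: 10111001011000. Divide by 1101 (XOR where the leading bit is 1):
  pos 0: 1011 XOR 1101 = 0110
  pos 1: 1101 XOR 1101 = 0000
  pos 7: 1011 XOR 1101 = 0110
  pos 8: 1100 XOR 1101 = 0001
Remainder (last 3 bits) = 100. This is the CRC / FCS.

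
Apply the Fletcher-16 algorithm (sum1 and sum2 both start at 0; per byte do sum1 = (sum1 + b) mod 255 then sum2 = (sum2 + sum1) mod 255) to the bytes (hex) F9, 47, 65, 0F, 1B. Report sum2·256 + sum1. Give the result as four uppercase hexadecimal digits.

68D0

Running sums (mod 255):
  after byte 0 (F9): sum1=249, sum2=249
  after byte 1 (47): sum1=65, sum2=59
  after byte 2 (65): sum1=166, sum2=225
  after byte 3 (0F): sum1=181, sum2=151
  after byte 4 (1B): sum1=208, sum2=104
Checksum = sum2·256 + sum1 = 104·256 + 208 = 26832 = 0x68D0.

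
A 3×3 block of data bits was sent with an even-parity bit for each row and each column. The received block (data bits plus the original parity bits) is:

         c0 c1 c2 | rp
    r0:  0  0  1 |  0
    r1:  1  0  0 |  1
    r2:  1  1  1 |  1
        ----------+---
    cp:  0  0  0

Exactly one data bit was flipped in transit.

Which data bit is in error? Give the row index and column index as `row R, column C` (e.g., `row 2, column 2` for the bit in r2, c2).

Recompute each row's even parity and compare to rp:
  r0: data parity 1, sent rp 0 → mismatch
  r1: data parity 1, sent rp 1 → ok
  r2: data parity 1, sent rp 1 → ok
Recompute each column's even parity and compare to cp:
  c0: data parity 0, sent cp 0 → ok
  c1: data parity 1, sent cp 0 → mismatch
  c2: data parity 0, sent cp 0 → ok
Exactly one row (r0) and one column (c1) fail → the flipped bit is at their intersection.

row 0, column 1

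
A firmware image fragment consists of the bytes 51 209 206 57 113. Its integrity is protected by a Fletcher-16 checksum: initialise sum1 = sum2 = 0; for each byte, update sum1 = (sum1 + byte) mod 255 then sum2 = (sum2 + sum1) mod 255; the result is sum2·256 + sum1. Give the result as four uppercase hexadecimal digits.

Running sums (mod 255):
  after byte 0 (51): sum1=51, sum2=51
  after byte 1 (209): sum1=5, sum2=56
  after byte 2 (206): sum1=211, sum2=12
  after byte 3 (57): sum1=13, sum2=25
  after byte 4 (113): sum1=126, sum2=151
Checksum = sum2·256 + sum1 = 151·256 + 126 = 38782 = 0x977E.

977E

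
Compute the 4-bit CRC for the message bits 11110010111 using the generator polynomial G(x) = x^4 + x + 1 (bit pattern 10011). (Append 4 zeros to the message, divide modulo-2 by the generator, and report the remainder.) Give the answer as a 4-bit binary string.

Append 4 zeros: 111100101110000. Divide by 10011 (XOR where the leading bit is 1):
  pos 0: 11110 XOR 10011 = 01101
  pos 1: 11010 XOR 10011 = 01001
  pos 2: 10011 XOR 10011 = 00000
  pos 8: 11100 XOR 10011 = 01111
  pos 9: 11110 XOR 10011 = 01101
  pos 10: 11010 XOR 10011 = 01001
Remainder (last 4 bits) = 1001. This is the CRC / FCS.

1001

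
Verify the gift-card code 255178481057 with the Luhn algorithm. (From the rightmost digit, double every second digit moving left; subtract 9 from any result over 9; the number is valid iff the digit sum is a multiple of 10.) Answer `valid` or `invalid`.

From the right, keep odd positions and double even positions (subtract 9 from any doubled value over 9):
  doubled (positions 2,4,...): 1 2 8 5 1 4 → sum 21
  kept (positions 1,3,...): 7 0 8 8 1 5 → sum 29
Total = 50.
50 mod 10 = 0, so the number is valid.

valid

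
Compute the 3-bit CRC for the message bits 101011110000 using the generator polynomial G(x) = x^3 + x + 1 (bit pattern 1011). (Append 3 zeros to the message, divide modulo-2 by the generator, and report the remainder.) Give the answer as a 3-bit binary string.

Append 3 zeros: 101011110000000. Divide by 1011 (XOR where the leading bit is 1):
  pos 0: 1010 XOR 1011 = 0001
  pos 3: 1111 XOR 1011 = 0100
  pos 4: 1001 XOR 1011 = 0010
  pos 6: 1000 XOR 1011 = 0011
  pos 8: 1100 XOR 1011 = 0111
  pos 9: 1110 XOR 1011 = 0101
  pos 10: 1010 XOR 1011 = 0001
Remainder (last 3 bits) = 010. This is the CRC / FCS.

010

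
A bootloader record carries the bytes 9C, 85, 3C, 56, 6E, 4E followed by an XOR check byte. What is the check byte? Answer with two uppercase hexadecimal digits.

53

XOR the bytes together:
  start with 0x9C
  0x9C ⊕ 0x85 = 0x19
  0x19 ⊕ 0x3C = 0x25
  0x25 ⊕ 0x56 = 0x73
  0x73 ⊕ 0x6E = 0x1D
  0x1D ⊕ 0x4E = 0x53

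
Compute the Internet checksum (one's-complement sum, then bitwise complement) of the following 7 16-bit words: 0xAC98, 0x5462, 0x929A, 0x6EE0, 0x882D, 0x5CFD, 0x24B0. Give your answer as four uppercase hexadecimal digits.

F3AE

One's-complement addition (fold any carry out of bit 15 back into bit 0):
  0xAC98 + 0x5462 = 0x100FA → wrap carry → 0x00FB
  0x00FB + 0x929A = 0x09395
  0x9395 + 0x6EE0 = 0x10275 → wrap carry → 0x0276
  0x0276 + 0x882D = 0x08AA3
  0x8AA3 + 0x5CFD = 0x0E7A0
  0xE7A0 + 0x24B0 = 0x10C50 → wrap carry → 0x0C51
One's-complement sum = 0x0C51.
Checksum = ~0x0C51 & 0xFFFF = 0xF3AE.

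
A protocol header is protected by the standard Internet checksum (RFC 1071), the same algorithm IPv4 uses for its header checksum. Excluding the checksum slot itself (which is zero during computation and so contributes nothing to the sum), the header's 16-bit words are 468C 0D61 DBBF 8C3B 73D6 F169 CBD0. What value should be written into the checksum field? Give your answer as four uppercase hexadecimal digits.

One's-complement addition (fold any carry out of bit 15 back into bit 0):
  0x468C + 0x0D61 = 0x053ED
  0x53ED + 0xDBBF = 0x12FAC → wrap carry → 0x2FAD
  0x2FAD + 0x8C3B = 0x0BBE8
  0xBBE8 + 0x73D6 = 0x12FBE → wrap carry → 0x2FBF
  0x2FBF + 0xF169 = 0x12128 → wrap carry → 0x2129
  0x2129 + 0xCBD0 = 0x0ECF9
One's-complement sum = 0xECF9.
Checksum = ~0xECF9 & 0xFFFF = 0x1306.

1306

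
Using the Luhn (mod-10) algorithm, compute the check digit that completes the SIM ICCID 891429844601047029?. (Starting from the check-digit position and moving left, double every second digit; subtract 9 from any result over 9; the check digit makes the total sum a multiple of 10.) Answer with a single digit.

Partial digits right→left: 9 2 0 7 4 0 1 0 6 4 4 8 9 2 4 1 9 8
Double every second digit counting from the check-digit position (so the 1st, 3rd, 5th, ... of the partial from the right).
  doubled (with −9 where >9): 9 0 8 2 3 8 9 8 9 → sum 56
  kept as-is: 2 7 0 0 4 8 2 1 8 → sum 32
Total = 56 + 32 = 88.
Check digit = (10 − (88 mod 10)) mod 10 = 2.

2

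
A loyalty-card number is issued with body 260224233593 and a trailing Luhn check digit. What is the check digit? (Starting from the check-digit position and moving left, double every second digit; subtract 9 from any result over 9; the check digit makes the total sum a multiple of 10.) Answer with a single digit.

Partial digits right→left: 3 9 5 3 3 2 4 2 2 0 6 2
Double every second digit counting from the check-digit position (so the 1st, 3rd, 5th, ... of the partial from the right).
  doubled (with −9 where >9): 6 1 6 8 4 3 → sum 28
  kept as-is: 9 3 2 2 0 2 → sum 18
Total = 28 + 18 = 46.
Check digit = (10 − (46 mod 10)) mod 10 = 4.

4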